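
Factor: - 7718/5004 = -3859/2502 = - 2^ ( - 1 )*3^( - 2) *17^1*  139^( - 1) * 227^1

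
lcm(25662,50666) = 1975974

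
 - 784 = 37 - 821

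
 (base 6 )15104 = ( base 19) 6D3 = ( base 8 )4560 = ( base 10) 2416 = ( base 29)2p9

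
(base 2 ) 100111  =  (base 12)33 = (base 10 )39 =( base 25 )1e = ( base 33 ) 16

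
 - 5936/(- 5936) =1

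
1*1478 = 1478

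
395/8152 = 395/8152 = 0.05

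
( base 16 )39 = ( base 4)321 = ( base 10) 57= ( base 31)1Q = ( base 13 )45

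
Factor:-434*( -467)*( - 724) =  - 2^3 * 7^1*31^1*181^1*467^1 = - 146738872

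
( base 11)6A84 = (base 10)9288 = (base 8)22110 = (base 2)10010001001000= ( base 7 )36036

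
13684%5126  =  3432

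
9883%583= 555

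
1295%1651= 1295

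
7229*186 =1344594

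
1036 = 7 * 148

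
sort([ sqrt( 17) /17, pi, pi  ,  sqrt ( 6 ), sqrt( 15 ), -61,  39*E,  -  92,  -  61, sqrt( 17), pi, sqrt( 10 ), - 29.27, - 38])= [ - 92, - 61, - 61,-38, - 29.27, sqrt(17 )/17,sqrt( 6 ),pi, pi, pi,sqrt(10), sqrt(15 ), sqrt( 17 ), 39*E ]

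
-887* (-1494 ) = 1325178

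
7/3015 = 7/3015 = 0.00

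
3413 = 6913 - 3500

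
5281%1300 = 81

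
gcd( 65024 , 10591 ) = 1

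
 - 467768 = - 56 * 8353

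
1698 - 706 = 992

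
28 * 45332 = 1269296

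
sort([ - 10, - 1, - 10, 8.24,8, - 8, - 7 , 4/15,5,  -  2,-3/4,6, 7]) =[ - 10,-10, - 8, - 7, - 2, -1, - 3/4, 4/15, 5,  6,7,8, 8.24 ] 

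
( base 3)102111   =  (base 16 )136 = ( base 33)9D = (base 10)310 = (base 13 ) 1ab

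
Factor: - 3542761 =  - 3542761^1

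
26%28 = 26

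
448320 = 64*7005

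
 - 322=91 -413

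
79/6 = 79/6 = 13.17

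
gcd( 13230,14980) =70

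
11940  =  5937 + 6003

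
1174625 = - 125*( - 9397 )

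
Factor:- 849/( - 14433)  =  17^(  -  1)=1/17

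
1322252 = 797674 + 524578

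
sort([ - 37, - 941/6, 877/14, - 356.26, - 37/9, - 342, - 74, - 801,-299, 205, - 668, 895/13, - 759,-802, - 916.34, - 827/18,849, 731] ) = [ - 916.34, - 802,-801, - 759,-668,  -  356.26, - 342, - 299,  -  941/6, - 74, - 827/18, - 37, - 37/9,877/14 , 895/13, 205, 731 , 849] 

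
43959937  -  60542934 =  -  16582997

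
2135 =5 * 427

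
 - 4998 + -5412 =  - 10410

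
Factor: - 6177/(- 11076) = 29/52 = 2^ ( - 2) * 13^ (-1)*29^1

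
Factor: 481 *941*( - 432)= - 195532272 = - 2^4*3^3*13^1*37^1*941^1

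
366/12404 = 183/6202 = 0.03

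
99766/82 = 1216 +27/41 = 1216.66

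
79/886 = 79/886 = 0.09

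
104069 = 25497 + 78572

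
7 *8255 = 57785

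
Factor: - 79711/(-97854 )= 2^( - 1)*3^(-1)*47^(- 1 ) * 79^1 * 347^(-1)* 1009^1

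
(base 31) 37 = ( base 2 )1100100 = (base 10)100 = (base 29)3D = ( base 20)50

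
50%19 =12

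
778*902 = 701756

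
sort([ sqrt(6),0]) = [ 0,sqrt( 6)] 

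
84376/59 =84376/59 = 1430.10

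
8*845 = 6760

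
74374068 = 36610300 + 37763768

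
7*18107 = 126749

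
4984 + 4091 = 9075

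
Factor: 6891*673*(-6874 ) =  - 2^1*3^1*7^1*491^1*673^1*2297^1 = - 31879157982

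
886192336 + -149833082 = 736359254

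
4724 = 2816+1908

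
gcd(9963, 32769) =9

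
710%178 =176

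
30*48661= 1459830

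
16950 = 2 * 8475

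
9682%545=417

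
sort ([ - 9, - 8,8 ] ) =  [ - 9, - 8,8 ] 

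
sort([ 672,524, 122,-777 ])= [  -  777, 122,  524, 672 ]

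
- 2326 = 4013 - 6339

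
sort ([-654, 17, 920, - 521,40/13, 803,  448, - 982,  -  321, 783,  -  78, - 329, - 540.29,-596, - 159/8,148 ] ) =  [ - 982,-654, - 596, - 540.29, - 521, - 329, - 321,-78 , - 159/8, 40/13, 17, 148, 448, 783 , 803, 920 ]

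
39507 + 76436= 115943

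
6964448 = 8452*824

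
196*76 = 14896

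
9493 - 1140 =8353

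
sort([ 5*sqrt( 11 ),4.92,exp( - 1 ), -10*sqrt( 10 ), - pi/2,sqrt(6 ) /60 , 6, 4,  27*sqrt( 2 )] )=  [-10*sqrt( 10),-pi/2,sqrt(6) /60,  exp(-1), 4,4.92,6, 5* sqrt( 11), 27*sqrt(2) ] 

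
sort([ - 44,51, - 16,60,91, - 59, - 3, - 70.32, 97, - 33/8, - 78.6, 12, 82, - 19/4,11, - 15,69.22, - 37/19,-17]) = [- 78.6,-70.32, - 59, - 44, - 17, - 16, - 15, - 19/4, - 33/8, - 3,- 37/19,11,12, 51,  60,  69.22,82,91 , 97]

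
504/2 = 252 = 252.00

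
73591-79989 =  - 6398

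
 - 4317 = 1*( - 4317 ) 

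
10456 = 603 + 9853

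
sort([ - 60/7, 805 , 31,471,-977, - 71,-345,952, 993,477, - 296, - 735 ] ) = [ - 977, - 735,-345, - 296, - 71, - 60/7,31,471,  477,805, 952, 993] 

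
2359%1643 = 716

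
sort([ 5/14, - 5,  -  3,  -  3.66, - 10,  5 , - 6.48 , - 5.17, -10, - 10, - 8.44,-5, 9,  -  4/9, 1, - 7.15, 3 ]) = [  -  10, -10, - 10,-8.44 ,- 7.15, - 6.48,-5.17, - 5, - 5, - 3.66 ,  -  3 , - 4/9,5/14,  1,3,5, 9 ] 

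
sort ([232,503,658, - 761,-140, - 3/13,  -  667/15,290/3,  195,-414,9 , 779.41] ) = [  -  761,-414,-140, - 667/15, - 3/13, 9,290/3, 195,232, 503,658,779.41 ]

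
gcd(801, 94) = 1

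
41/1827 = 41/1827  =  0.02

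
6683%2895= 893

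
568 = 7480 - 6912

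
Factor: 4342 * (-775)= - 3365050=- 2^1*5^2* 13^1*31^1*167^1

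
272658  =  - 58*( - 4701)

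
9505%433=412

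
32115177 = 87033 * 369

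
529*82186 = 43476394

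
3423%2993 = 430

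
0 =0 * 6348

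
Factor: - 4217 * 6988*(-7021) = 2^2 * 7^1*17^1*59^1*1747^1*4217^1 = 206897608316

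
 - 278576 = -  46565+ - 232011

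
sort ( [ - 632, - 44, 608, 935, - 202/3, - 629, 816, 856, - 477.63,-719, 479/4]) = [ - 719, - 632, - 629, - 477.63, - 202/3,- 44,  479/4, 608, 816, 856, 935] 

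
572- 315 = 257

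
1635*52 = 85020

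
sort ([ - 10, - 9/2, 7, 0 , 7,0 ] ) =[ - 10, - 9/2, 0, 0 , 7,  7]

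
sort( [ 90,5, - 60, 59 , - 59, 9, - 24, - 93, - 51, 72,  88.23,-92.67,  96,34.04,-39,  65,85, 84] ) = [ - 93, - 92.67,-60, - 59, - 51, - 39 , - 24, 5, 9, 34.04,59, 65, 72 , 84, 85,88.23, 90, 96]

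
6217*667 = 4146739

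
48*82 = 3936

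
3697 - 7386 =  - 3689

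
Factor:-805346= - 2^1*281^1 * 1433^1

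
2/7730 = 1/3865 = 0.00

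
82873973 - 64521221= 18352752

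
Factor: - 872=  - 2^3*109^1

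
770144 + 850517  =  1620661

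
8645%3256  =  2133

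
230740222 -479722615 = - 248982393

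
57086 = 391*146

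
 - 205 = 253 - 458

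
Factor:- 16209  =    -  3^2*1801^1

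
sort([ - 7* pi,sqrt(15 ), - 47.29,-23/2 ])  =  [ - 47.29, - 7*pi, - 23/2, sqrt(15)]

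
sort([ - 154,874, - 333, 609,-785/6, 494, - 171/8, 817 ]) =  [ - 333, - 154,- 785/6,  -  171/8,494,609,  817 , 874]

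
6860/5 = 1372=1372.00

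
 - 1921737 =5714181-7635918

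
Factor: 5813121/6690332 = 2^( - 2 )*3^1 * 11^(- 2 )*23^(  -  1)*67^1*601^( - 1)*28921^1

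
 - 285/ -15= 19/1=19.00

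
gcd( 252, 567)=63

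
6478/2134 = 3239/1067 = 3.04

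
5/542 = 5/542 = 0.01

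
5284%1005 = 259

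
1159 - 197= 962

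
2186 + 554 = 2740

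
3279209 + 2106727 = 5385936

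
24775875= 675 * 36705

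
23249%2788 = 945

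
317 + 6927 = 7244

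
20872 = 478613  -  457741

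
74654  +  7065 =81719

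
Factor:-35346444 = -2^2*3^1*7^2*47^1*1279^1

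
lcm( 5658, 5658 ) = 5658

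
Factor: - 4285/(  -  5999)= 5/7 = 5^1 *7^( - 1)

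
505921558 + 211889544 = 717811102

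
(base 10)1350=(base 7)3636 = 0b10101000110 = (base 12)946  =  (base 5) 20400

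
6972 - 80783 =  - 73811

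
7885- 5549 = 2336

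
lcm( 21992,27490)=109960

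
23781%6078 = 5547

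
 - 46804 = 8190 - 54994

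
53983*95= 5128385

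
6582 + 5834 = 12416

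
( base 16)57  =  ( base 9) 106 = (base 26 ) 39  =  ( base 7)153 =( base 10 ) 87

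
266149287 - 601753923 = -335604636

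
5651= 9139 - 3488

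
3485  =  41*85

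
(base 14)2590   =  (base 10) 6594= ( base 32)6e2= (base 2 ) 1100111000010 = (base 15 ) 1e49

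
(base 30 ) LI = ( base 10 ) 648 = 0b1010001000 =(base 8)1210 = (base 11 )53A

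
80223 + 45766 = 125989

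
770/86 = 385/43 = 8.95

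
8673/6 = 1445 + 1/2=1445.50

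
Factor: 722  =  2^1*19^2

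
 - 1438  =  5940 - 7378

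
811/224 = 3 + 139/224 =3.62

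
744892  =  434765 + 310127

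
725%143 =10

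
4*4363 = 17452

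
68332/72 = 17083/18 = 949.06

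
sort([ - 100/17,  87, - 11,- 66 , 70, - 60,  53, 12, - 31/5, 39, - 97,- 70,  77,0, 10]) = [- 97, - 70,-66, - 60, - 11,- 31/5  ,  -  100/17,0,10 , 12,  39  ,  53,70, 77, 87]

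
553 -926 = - 373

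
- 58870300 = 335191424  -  394061724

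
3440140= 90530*38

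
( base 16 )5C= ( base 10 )92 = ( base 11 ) 84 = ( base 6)232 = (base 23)40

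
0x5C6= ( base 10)1478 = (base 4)113012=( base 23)2I6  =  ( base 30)1j8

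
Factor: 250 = 2^1 * 5^3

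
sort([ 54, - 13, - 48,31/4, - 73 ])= [ - 73,  -  48, - 13, 31/4,  54] 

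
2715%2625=90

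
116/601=116/601 = 0.19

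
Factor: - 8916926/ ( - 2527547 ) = 2^1*11^( - 1 )*37^1*41^1*2939^1*229777^(-1 ) 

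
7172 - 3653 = 3519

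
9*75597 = 680373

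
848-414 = 434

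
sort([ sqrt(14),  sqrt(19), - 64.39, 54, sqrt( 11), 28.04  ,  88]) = [ - 64.39, sqrt(11 ),sqrt ( 14), sqrt( 19),28.04, 54,88] 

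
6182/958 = 3091/479 = 6.45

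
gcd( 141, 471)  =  3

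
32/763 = 32/763= 0.04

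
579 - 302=277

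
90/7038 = 5/391 =0.01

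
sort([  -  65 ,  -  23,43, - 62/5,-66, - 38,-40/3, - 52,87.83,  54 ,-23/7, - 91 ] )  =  [ - 91 , - 66,- 65 ,  -  52, - 38 , - 23, - 40/3 , -62/5 ,  -  23/7,43,  54 , 87.83 ]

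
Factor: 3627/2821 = 3^2*7^ ( - 1 )  =  9/7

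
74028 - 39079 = 34949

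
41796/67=41796/67= 623.82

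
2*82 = 164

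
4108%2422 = 1686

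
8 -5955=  - 5947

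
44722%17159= 10404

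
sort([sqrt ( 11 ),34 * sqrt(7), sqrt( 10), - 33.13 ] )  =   [ - 33.13, sqrt( 10 ),sqrt( 11 ),  34*sqrt( 7 )] 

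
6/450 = 1/75 =0.01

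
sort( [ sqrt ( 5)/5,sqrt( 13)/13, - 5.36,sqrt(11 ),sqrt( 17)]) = [-5.36,sqrt(13)/13,sqrt ( 5)/5, sqrt( 11), sqrt ( 17)]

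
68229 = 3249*21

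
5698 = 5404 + 294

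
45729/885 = 51 + 198/295 = 51.67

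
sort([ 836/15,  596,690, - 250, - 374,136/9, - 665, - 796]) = [ - 796, - 665, -374, - 250 , 136/9,836/15,596,690 ] 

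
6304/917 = 6 + 802/917 = 6.87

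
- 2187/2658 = -729/886 = - 0.82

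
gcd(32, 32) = 32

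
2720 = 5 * 544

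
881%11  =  1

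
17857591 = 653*27347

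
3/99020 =3/99020 = 0.00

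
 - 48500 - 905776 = -954276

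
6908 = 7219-311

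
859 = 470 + 389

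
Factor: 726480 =2^4*3^2*5^1*1009^1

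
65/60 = 1 + 1/12 = 1.08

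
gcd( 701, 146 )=1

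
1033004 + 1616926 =2649930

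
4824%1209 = 1197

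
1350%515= 320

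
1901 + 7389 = 9290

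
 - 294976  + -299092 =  - 594068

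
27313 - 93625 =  - 66312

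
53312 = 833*64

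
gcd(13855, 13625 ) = 5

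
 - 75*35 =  - 2625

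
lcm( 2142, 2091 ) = 87822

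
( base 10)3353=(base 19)959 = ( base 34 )2ul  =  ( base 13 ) 16ac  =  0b110100011001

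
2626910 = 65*40414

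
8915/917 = 9 + 662/917 = 9.72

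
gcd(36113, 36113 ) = 36113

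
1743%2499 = 1743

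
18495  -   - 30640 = 49135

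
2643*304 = 803472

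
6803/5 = 6803/5=1360.60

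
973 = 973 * 1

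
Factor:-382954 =  -  2^1* 11^1*13^2 * 103^1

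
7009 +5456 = 12465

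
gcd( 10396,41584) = 10396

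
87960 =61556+26404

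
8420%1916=756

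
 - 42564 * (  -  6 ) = 255384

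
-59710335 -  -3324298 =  - 56386037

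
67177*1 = 67177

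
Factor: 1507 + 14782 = 7^1 * 13^1*179^1 = 16289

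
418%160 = 98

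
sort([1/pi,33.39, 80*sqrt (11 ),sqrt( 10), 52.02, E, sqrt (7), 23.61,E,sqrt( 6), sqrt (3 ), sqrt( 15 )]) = [ 1/pi,sqrt( 3), sqrt( 6),  sqrt ( 7), E, E, sqrt( 10 ),sqrt( 15), 23.61, 33.39,52.02, 80*sqrt( 11 )] 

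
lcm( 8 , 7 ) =56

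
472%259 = 213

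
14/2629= 14/2629 = 0.01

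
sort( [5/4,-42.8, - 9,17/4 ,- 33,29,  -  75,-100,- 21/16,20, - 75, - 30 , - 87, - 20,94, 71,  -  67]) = [-100,-87, - 75,  -  75, - 67 , - 42.8,  -  33,-30,- 20, - 9,-21/16,5/4,17/4,  20  ,  29 , 71,94 ]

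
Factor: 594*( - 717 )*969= - 412695162 = - 2^1 *3^5 * 11^1*17^1*19^1*239^1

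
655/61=655/61 = 10.74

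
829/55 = 829/55 = 15.07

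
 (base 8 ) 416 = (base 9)330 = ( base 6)1130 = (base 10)270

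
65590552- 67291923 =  - 1701371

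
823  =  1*823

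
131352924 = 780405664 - 649052740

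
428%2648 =428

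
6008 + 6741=12749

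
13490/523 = 13490/523 = 25.79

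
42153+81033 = 123186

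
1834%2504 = 1834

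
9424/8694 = 4712/4347 = 1.08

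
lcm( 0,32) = 0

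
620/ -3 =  - 207  +  1/3 = - 206.67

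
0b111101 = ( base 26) 29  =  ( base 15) 41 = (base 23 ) 2f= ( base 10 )61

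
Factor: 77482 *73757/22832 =2^( - 3 )*19^1*1427^( - 1) * 2039^1 *73757^1 = 2857419937/11416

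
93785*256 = 24008960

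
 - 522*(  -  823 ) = 429606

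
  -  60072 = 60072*(- 1 )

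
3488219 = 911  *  3829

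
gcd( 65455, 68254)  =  1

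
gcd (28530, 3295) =5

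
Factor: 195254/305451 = 2^1*3^( - 6)*233^1  =  466/729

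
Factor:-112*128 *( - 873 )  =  2^11*3^2*7^1 * 97^1 = 12515328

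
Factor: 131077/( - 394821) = -3^ ( - 3 )*7^(-1)*23^1 * 41^1*139^1 * 2089^( - 1)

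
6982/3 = 6982/3 = 2327.33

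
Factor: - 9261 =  - 3^3 * 7^3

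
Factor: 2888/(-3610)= - 4/5 = - 2^2*5^(  -  1) 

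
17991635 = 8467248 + 9524387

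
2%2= 0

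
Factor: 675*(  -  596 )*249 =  - 2^2*3^4*5^2*83^1*149^1=   - 100172700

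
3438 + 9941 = 13379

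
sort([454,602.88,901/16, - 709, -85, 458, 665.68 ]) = [  -  709, - 85,901/16,454, 458,602.88,665.68]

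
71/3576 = 71/3576 = 0.02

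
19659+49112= 68771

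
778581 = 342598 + 435983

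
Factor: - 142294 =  - 2^1*71147^1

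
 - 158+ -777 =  - 935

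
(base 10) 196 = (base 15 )D1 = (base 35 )5l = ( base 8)304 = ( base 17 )b9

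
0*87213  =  0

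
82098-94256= -12158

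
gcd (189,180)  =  9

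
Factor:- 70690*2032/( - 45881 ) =143642080/45881 = 2^5*5^1 * 11^ ( - 1 )*43^( - 1)*97^(-1)*127^1*7069^1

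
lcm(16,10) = 80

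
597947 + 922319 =1520266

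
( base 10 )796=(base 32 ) os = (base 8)1434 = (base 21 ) 1gj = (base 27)12D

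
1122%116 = 78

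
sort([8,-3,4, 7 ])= [ - 3, 4,7,8 ]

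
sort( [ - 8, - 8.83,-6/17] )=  [ - 8.83,-8,-6/17] 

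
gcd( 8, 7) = 1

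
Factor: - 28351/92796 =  - 2^( - 2) * 3^(-1)*11^( - 1)*19^( - 1) * 37^(- 1)*28351^1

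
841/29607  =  841/29607=0.03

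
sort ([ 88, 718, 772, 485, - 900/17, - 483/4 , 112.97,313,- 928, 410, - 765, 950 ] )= [-928,  -  765, - 483/4, - 900/17,88,112.97,313,410, 485 , 718  ,  772, 950]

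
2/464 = 1/232 = 0.00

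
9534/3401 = 9534/3401 = 2.80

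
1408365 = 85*16569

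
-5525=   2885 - 8410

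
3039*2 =6078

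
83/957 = 83/957 = 0.09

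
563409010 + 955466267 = 1518875277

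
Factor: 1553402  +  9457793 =5^1*13^2*83^1 * 157^1 = 11011195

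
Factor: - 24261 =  - 3^1*8087^1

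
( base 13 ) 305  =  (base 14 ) 288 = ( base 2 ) 1000000000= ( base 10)512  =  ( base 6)2212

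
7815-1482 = 6333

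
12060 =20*603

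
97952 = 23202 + 74750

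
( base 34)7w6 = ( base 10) 9186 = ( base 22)ILC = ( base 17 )1ED6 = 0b10001111100010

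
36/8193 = 12/2731=0.00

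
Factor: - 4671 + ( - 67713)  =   - 2^6*3^1 * 13^1*29^1 = -  72384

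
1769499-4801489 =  - 3031990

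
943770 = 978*965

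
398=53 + 345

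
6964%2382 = 2200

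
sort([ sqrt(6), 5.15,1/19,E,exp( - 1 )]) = [ 1/19,exp ( - 1 ),  sqrt(6 ), E,5.15]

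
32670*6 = 196020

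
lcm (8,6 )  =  24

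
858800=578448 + 280352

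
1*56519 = 56519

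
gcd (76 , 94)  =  2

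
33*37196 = 1227468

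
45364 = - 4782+50146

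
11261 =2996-  -  8265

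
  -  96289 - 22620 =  - 118909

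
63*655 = 41265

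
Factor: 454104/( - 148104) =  - 371/121   =  - 7^1*11^ (-2)*53^1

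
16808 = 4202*4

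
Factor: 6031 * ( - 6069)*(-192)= 2^6*3^2*7^1*17^2*37^1*163^1 = 7027610688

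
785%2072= 785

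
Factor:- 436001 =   -  79^1 * 5519^1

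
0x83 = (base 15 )8b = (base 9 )155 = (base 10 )131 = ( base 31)47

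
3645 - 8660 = -5015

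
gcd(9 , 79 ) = 1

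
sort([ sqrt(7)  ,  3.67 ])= [ sqrt( 7),3.67] 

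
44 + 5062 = 5106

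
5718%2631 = 456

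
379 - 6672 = -6293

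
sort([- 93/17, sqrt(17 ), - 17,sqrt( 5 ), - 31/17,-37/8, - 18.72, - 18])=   [- 18.72,  -  18, - 17,-93/17, - 37/8, - 31/17  ,  sqrt( 5 ),sqrt (17) ]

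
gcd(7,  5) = 1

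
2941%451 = 235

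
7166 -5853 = 1313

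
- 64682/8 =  - 32341/4 =- 8085.25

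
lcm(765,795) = 40545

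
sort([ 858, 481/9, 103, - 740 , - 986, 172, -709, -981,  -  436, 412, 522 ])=[ - 986, - 981 ,- 740,-709,-436,481/9,103,172, 412,522,858 ]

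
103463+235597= 339060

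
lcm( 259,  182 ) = 6734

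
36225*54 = 1956150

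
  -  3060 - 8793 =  - 11853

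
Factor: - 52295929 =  - 7^1*107^1*69821^1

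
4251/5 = 4251/5 = 850.20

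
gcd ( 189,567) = 189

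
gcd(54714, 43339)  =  1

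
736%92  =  0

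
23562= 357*66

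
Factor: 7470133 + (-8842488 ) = -5^1 * 274471^1   =  - 1372355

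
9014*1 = 9014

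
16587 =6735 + 9852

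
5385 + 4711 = 10096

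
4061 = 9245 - 5184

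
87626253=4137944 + 83488309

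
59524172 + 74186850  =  133711022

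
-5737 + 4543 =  - 1194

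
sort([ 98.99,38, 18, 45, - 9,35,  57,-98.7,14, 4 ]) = [- 98.7, - 9, 4,14,  18, 35 , 38,45, 57,98.99]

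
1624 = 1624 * 1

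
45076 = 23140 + 21936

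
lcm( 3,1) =3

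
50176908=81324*617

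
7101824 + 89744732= 96846556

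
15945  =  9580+6365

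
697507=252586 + 444921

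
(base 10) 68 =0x44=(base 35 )1x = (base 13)53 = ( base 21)35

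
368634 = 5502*67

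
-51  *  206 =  - 10506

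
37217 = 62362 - 25145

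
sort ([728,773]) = [ 728,773]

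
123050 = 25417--97633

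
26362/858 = 30 + 311/429 = 30.72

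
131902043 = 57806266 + 74095777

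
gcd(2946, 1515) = 3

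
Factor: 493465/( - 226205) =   -  281^( - 1 )*613^1 = - 613/281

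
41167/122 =41167/122=337.43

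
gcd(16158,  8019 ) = 3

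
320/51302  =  160/25651 = 0.01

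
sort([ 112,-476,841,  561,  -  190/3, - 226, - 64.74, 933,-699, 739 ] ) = [-699, - 476, - 226, - 64.74, - 190/3, 112,561,739 , 841, 933 ] 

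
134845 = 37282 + 97563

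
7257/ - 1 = - 7257/1 = -7257.00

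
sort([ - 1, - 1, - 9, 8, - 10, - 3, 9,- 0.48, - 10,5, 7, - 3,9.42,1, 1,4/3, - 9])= [ - 10, - 10, -9,  -  9, - 3, - 3, - 1, - 1, -0.48,1, 1, 4/3,5,7, 8,9,9.42 ]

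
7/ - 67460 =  - 7/67460 = - 0.00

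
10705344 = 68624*156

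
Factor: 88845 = 3^1*5^1 * 5923^1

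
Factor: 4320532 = 2^2*31^1*34843^1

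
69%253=69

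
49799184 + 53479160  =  103278344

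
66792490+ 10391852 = 77184342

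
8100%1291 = 354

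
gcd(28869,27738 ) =3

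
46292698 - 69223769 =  - 22931071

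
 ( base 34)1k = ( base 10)54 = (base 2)110110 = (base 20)2e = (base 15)39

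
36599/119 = 307+66/119 = 307.55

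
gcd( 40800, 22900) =100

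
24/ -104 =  - 1 + 10/13  =  - 0.23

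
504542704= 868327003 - 363784299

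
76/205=76/205 = 0.37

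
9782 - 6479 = 3303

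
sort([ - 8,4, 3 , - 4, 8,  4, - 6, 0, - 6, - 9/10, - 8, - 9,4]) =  [ - 9, - 8, - 8, - 6,  -  6, - 4, - 9/10,0, 3, 4, 4, 4, 8] 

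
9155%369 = 299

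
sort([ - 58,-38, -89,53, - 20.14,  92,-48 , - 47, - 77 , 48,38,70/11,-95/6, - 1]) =[  -  89, - 77,-58 ,  -  48,  -  47, - 38, - 20.14, - 95/6, - 1, 70/11, 38,48, 53,92] 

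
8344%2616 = 496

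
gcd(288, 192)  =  96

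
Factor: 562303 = 7^1 * 80329^1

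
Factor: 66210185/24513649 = 5^1*47^( - 1 )*521567^( - 1 )*13242037^1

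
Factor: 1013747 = 7^1*97^1*1493^1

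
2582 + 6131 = 8713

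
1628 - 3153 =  - 1525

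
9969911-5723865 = 4246046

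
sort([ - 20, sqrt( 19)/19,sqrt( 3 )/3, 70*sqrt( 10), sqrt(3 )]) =[ - 20,sqrt( 19)/19,sqrt( 3 )/3,sqrt( 3),70 * sqrt (10)]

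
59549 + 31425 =90974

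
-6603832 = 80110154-86713986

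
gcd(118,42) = 2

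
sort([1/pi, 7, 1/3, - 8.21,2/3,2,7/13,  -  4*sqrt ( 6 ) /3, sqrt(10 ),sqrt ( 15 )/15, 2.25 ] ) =[ - 8.21, - 4*sqrt( 6 )/3, sqrt(15 )/15,  1/pi,1/3, 7/13,  2/3, 2,2.25, sqrt( 10),  7] 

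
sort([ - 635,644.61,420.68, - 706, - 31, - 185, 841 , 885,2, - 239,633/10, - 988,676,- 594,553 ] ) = [ - 988, - 706 , - 635, - 594, - 239, - 185, - 31,  2,633/10, 420.68,553,644.61,676 , 841, 885 ] 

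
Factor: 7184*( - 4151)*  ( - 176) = 2^8*7^1*11^1*449^1*593^1 = 5248457984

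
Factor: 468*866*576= 233445888 = 2^9*3^4*13^1 *433^1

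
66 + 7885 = 7951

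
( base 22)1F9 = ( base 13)4B4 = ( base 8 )1467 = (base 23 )1ci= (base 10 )823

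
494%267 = 227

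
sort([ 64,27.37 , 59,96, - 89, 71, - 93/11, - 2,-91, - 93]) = [ - 93, - 91, - 89, - 93/11, - 2,27.37, 59,64,71, 96]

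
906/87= 302/29 = 10.41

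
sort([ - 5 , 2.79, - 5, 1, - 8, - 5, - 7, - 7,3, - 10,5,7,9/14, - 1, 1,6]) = [ - 10, - 8, - 7,- 7, - 5, - 5,- 5, - 1,9/14,1, 1, 2.79,3,5,6,7 ]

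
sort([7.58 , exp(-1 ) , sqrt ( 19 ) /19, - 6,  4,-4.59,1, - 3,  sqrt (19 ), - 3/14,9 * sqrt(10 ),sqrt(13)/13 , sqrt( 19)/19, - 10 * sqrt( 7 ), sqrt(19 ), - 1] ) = [-10*sqrt( 7 ), - 6, - 4.59, - 3, - 1,-3/14,sqrt (19)/19,sqrt(19 )/19, sqrt ( 13)/13,exp ( - 1 ),1 , 4, sqrt (19 ),sqrt( 19), 7.58,9*sqrt( 10 )] 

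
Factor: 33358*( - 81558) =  - 2720611764 = -2^2 *3^2*13^1*23^1*197^1* 1283^1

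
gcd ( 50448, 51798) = 6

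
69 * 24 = 1656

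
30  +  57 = 87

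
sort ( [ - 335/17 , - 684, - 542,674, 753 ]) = [ - 684,-542, - 335/17,674, 753] 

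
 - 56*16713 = -935928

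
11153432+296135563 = 307288995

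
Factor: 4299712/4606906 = 2^5*23^2*71^(- 1)*127^1*32443^(-1 ) = 2149856/2303453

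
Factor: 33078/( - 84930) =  - 5^( - 1)* 19^ (  -  1)*37^1 = - 37/95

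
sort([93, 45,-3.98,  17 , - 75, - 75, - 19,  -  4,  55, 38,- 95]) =[ - 95,  -  75, - 75, - 19, -4, - 3.98 , 17,38,45, 55,93]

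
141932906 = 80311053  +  61621853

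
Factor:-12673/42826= - 29/98=-2^ ( - 1)*7^( - 2)*29^1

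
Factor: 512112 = 2^4*3^1*47^1*227^1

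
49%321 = 49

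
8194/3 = 2731 + 1/3 = 2731.33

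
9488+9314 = 18802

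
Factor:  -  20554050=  - 2^1*3^1*5^2*11^1*12457^1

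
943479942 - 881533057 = 61946885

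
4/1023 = 4/1023 = 0.00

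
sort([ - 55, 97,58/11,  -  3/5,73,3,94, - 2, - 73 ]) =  [ - 73, - 55,-2, - 3/5,3,58/11,73, 94, 97]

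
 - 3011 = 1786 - 4797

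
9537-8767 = 770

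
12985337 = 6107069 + 6878268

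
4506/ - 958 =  - 5 + 142/479= - 4.70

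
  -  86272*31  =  -2674432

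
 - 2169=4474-6643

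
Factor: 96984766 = 2^1*137^1*239^1*1481^1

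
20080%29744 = 20080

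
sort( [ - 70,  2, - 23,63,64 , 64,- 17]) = [  -  70, - 23, - 17, 2, 63, 64 , 64]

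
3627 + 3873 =7500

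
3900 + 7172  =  11072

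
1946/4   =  486+1/2 = 486.50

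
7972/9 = 885+7/9 = 885.78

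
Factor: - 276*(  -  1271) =2^2*3^1*23^1*31^1*41^1= 350796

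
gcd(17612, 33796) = 476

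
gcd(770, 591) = 1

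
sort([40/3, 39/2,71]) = [40/3, 39/2,71]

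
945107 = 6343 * 149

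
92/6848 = 23/1712 = 0.01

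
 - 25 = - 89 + 64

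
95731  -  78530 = 17201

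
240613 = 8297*29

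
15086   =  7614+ 7472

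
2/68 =1/34 = 0.03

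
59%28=3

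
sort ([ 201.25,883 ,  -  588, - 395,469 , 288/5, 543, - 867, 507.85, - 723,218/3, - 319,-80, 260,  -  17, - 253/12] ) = [- 867, - 723,  -  588, - 395, - 319 ,-80, - 253/12, - 17,288/5, 218/3,201.25,  260, 469, 507.85, 543 , 883]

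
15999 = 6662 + 9337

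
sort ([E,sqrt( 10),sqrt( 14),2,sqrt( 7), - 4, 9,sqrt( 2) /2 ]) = [ - 4,sqrt( 2)/2,2, sqrt( 7),E,sqrt(10),sqrt(14),9]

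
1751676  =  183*9572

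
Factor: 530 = 2^1*5^1 * 53^1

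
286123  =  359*797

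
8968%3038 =2892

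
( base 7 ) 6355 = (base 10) 2245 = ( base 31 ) 2AD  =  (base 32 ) 265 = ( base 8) 4305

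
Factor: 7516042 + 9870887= 3^2* 7^1*37^1*7459^1 = 17386929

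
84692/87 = 84692/87 = 973.47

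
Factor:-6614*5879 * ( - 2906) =112996049636= 2^2 * 1453^1*3307^1*5879^1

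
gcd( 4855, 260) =5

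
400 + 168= 568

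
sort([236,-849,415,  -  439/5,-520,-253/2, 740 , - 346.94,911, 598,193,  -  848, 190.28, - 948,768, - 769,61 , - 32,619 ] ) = [ - 948, - 849,- 848,-769 ,- 520, - 346.94, - 253/2, - 439/5, - 32, 61, 190.28, 193, 236,415, 598,619,  740,768,911]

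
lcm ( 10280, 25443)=1017720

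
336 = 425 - 89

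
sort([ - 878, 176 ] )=[  -  878,176]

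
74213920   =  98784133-24570213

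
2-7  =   - 5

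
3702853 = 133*27841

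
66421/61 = 66421/61 = 1088.87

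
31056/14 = 2218 + 2/7 = 2218.29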